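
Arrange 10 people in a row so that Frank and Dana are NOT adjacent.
Total - adjacent = 10! - (10-1)!×2 = 3628800 - 725760 = 2903040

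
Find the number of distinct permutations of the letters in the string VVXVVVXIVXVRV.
13! / (1! × 3! × 8! × 1!) = 25740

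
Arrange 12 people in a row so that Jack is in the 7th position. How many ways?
Fix one position: (12-1)! = 39916800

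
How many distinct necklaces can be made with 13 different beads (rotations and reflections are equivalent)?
(13-1)!/2 = 479001600/2 = 239500800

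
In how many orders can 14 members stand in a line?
14! = 87178291200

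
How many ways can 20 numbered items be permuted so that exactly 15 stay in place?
Choose the 15 fixed points C(20,15) = 15504, derange the rest: !5 = Σ_{j=0}^{5} (-1)^j·5!/j! = 120 - 120 + 60 - 20 + 5 - 1 = 44. Product = 15504 × 44 = 682176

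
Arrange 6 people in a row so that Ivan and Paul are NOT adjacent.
Total - adjacent = 6! - (6-1)!×2 = 720 - 240 = 480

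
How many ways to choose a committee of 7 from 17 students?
C(17,7) = 17!/(7!×10!) = 19448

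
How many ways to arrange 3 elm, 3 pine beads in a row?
6! / (3! × 3!) = 20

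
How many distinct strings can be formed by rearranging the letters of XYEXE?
5! / (2! × 1! × 2!) = 30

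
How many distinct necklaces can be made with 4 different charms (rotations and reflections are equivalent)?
(4-1)!/2 = 6/2 = 3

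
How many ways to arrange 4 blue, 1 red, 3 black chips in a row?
8! / (4! × 1! × 3!) = 280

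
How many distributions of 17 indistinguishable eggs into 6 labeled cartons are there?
C(17+6-1, 6-1) = C(22, 5) = 26334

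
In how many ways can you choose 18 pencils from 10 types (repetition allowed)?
C(18+10-1, 10-1) = C(27, 9) = 4686825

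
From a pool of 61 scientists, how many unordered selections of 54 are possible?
C(61,54) = 61!/(54!×7!) = 436270780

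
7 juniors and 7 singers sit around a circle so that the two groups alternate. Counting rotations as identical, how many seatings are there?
Fix one of the juniors: (7-1)! ways for the remaining juniors, × 7! ways for the singers = 720 × 5040 = 3628800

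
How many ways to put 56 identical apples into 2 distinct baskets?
C(56+2-1, 2-1) = C(57, 1) = 57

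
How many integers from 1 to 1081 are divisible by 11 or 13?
⌊1081/11⌋ + ⌊1081/13⌋ - ⌊1081/143⌋ = 98 + 83 - 7 = 174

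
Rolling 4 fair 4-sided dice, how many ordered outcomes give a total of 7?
Coefficient of x^7 in (x + x² + ... + x^4)^4. By inclusion-exclusion on dice exceeding 4: Σ_j (-1)^j C(4,j)·C(7-1-4j, 3) = C(4,0)·C(6,3) = 1·20 = 20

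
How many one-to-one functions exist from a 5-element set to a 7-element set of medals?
P(7,5) = 7!/(7-5)! = 2520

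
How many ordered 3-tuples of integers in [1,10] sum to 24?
Coefficient of x^24 in (x + x² + ... + x^10)^3. By inclusion-exclusion on dice exceeding 10: Σ_j (-1)^j C(3,j)·C(24-1-10j, 2) = C(3,0)·C(23,2) - C(3,1)·C(13,2) + C(3,2)·C(3,2) = 1·253 - 3·78 + 3·3 = 28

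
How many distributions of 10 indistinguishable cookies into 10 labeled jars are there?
C(10+10-1, 10-1) = C(19, 9) = 92378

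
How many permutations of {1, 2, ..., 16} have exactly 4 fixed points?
Choose the 4 fixed points C(16,4) = 1820, derange the rest: !12 = Σ_{j=0}^{12} (-1)^j·12!/j! = 479001600 - 479001600 + 239500800 - 79833600 + 19958400 - 3991680 + 665280 - 95040 + 11880 - 1320 + 132 - 12 + 1 = 176214841. Product = 1820 × 176214841 = 320711010620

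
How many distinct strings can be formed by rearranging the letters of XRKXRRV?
7! / (1! × 3! × 1! × 2!) = 420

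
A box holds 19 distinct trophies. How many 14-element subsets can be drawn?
C(19,14) = 19!/(14!×5!) = 11628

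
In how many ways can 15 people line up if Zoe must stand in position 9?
Fix one position: (15-1)! = 87178291200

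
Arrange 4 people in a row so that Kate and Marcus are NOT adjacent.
Total - adjacent = 4! - (4-1)!×2 = 24 - 12 = 12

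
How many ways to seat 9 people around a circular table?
Circular: fix one position, arrange the rest. (9-1)! = 40320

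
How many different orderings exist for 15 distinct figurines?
15! = 1307674368000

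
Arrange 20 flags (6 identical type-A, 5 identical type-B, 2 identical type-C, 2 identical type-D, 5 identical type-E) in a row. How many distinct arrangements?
20! / (6! × 5! × 2! × 2! × 5!) = 58663725120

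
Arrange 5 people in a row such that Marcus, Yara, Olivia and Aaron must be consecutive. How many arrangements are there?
Treat the 4 as one block: (5-4+1)! × 4! = 2 × 24 = 48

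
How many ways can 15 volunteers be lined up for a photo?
15! = 1307674368000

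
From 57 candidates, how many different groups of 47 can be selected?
C(57,47) = 57!/(47!×10!) = 43183019880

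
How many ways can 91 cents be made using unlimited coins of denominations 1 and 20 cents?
Coefficient of x^91 in 1/(1-x^1) · 1/(1-x^20). Use j coins of 20 for j = 0..⌊91/20⌋ = 4, the rest in 1s: 4 + 1 = 5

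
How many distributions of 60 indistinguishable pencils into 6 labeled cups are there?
C(60+6-1, 6-1) = C(65, 5) = 8259888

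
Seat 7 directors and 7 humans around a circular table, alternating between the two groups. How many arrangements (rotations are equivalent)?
Fix one of the directors: (7-1)! ways for the remaining directors, × 7! ways for the humans = 720 × 5040 = 3628800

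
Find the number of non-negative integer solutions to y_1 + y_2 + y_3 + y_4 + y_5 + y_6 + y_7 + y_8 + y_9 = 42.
C(42+9-1, 9-1) = C(50, 8) = 536878650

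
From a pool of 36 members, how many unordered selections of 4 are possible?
C(36,4) = 36!/(4!×32!) = 58905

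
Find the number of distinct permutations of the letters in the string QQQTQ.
5! / (1! × 4!) = 5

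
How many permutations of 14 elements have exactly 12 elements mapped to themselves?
Choose the 12 fixed points C(14,12) = 91, derange the rest: !2 = Σ_{j=0}^{2} (-1)^j·2!/j! = 2 - 2 + 1 = 1. Product = 91 × 1 = 91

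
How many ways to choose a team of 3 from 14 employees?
C(14,3) = 14!/(3!×11!) = 364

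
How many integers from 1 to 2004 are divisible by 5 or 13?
⌊2004/5⌋ + ⌊2004/13⌋ - ⌊2004/65⌋ = 400 + 154 - 30 = 524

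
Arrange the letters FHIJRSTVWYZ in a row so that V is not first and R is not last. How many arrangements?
By inclusion-exclusion: 11! - 2×(11-1)! + (11-2)! = 39916800 - 7257600 + 362880 = 33022080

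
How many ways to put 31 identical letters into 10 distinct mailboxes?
C(31+10-1, 10-1) = C(40, 9) = 273438880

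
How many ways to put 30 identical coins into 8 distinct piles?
C(30+8-1, 8-1) = C(37, 7) = 10295472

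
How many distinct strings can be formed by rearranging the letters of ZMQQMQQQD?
9! / (1! × 5! × 1! × 2!) = 1512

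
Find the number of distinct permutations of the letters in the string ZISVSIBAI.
9! / (1! × 2! × 1! × 1! × 3! × 1!) = 30240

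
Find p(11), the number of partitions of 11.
Pentagonal recurrence p(n) = p(n-1) + p(n-2) - p(n-5) - p(n-7) + p(n-12) + p(n-15) - ... gives p(0..10) = 1, 1, 2, 3, 5, 7, 11, 15, 22, 30, 42. p(11) = p(10) + p(9) - p(6) - p(4) = 42 + 30 - 11 - 5 = 56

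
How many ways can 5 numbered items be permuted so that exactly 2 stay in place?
Choose the 2 fixed points C(5,2) = 10, derange the rest: !3 = Σ_{j=0}^{3} (-1)^j·3!/j! = 6 - 6 + 3 - 1 = 2. Product = 10 × 2 = 20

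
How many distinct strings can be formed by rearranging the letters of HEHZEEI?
7! / (3! × 1! × 2! × 1!) = 420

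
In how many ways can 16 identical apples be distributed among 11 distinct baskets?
C(16+11-1, 11-1) = C(26, 10) = 5311735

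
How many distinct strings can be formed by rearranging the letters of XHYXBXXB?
8! / (1! × 1! × 2! × 4!) = 840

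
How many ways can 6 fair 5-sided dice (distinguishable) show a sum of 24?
Coefficient of x^24 in (x + x² + ... + x^5)^6. By inclusion-exclusion on dice exceeding 5: Σ_j (-1)^j C(6,j)·C(24-1-5j, 5) = C(6,0)·C(23,5) - C(6,1)·C(18,5) + C(6,2)·C(13,5) - C(6,3)·C(8,5) = 1·33649 - 6·8568 + 15·1287 - 20·56 = 426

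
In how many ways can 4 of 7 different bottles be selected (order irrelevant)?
C(7,4) = 7!/(4!×3!) = 35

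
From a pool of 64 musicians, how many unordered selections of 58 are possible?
C(64,58) = 64!/(58!×6!) = 74974368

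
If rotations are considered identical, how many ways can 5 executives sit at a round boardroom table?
Circular: fix one position, arrange the rest. (5-1)! = 24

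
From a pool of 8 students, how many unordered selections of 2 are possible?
C(8,2) = 8!/(2!×6!) = 28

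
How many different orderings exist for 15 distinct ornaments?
15! = 1307674368000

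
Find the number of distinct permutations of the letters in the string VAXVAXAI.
8! / (1! × 2! × 2! × 3!) = 1680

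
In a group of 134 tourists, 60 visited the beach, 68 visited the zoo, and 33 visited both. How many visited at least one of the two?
|A∪B| = |A| + |B| - |A∩B| = 60 + 68 - 33 = 95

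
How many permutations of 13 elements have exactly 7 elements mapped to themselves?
Choose the 7 fixed points C(13,7) = 1716, derange the rest: !6 = Σ_{j=0}^{6} (-1)^j·6!/j! = 720 - 720 + 360 - 120 + 30 - 6 + 1 = 265. Product = 1716 × 265 = 454740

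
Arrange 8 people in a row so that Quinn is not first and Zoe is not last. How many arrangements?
By inclusion-exclusion: 8! - 2×(8-1)! + (8-2)! = 40320 - 10080 + 720 = 30960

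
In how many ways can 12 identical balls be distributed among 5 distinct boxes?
C(12+5-1, 5-1) = C(16, 4) = 1820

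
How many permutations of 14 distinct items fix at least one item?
Complement of the derangements. !14 = Σ_{j=0}^{14} (-1)^j·14!/j! = 87178291200 - 87178291200 + 43589145600 - 14529715200 + 3632428800 - 726485760 + 121080960 - 17297280 + 2162160 - 240240 + 24024 - 2184 + 182 - 14 + 1 = 32071101049. 14! - !14 = 87178291200 - 32071101049 = 55107190151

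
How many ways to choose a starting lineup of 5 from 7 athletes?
C(7,5) = 7!/(5!×2!) = 21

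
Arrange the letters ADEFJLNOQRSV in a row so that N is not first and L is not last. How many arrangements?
By inclusion-exclusion: 12! - 2×(12-1)! + (12-2)! = 479001600 - 79833600 + 3628800 = 402796800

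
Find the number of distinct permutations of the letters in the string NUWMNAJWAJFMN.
13! / (3! × 1! × 1! × 2! × 2! × 2! × 2!) = 64864800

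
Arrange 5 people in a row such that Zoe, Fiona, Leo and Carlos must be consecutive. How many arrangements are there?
Treat the 4 as one block: (5-4+1)! × 4! = 2 × 24 = 48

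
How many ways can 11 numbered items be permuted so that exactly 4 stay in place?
Choose the 4 fixed points C(11,4) = 330, derange the rest: !7 = Σ_{j=0}^{7} (-1)^j·7!/j! = 5040 - 5040 + 2520 - 840 + 210 - 42 + 7 - 1 = 1854. Product = 330 × 1854 = 611820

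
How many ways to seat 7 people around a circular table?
Circular: fix one position, arrange the rest. (7-1)! = 720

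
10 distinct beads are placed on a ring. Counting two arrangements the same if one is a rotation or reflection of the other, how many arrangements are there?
(10-1)!/2 = 362880/2 = 181440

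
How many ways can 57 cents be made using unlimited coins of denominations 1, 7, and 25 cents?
Coefficient of x^57 in 1/(1-x^1) · 1/(1-x^7) · 1/(1-x^25). Case on j = number of 25-cent coins (j = 0..2); remainder r = 57 - 25j is made from {1,7} in ⌊r/7⌋+1 ways. r = 57, 32, 7 → 9 + 5 + 2 = 16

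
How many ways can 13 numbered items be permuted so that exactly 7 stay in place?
Choose the 7 fixed points C(13,7) = 1716, derange the rest: !6 = Σ_{j=0}^{6} (-1)^j·6!/j! = 720 - 720 + 360 - 120 + 30 - 6 + 1 = 265. Product = 1716 × 265 = 454740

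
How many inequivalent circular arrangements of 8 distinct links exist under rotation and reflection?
(8-1)!/2 = 5040/2 = 2520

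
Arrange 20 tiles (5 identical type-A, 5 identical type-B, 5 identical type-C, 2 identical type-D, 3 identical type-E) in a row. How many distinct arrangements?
20! / (5! × 5! × 5! × 2! × 3!) = 117327450240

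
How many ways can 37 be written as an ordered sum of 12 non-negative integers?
C(37+12-1, 12-1) = C(48, 11) = 22595200368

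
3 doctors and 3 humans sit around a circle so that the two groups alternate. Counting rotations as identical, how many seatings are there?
Fix one of the doctors: (3-1)! ways for the remaining doctors, × 3! ways for the humans = 2 × 6 = 12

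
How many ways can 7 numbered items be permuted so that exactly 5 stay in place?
Choose the 5 fixed points C(7,5) = 21, derange the rest: !2 = Σ_{j=0}^{2} (-1)^j·2!/j! = 2 - 2 + 1 = 1. Product = 21 × 1 = 21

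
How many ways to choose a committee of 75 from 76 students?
C(76,75) = 76!/(75!×1!) = 76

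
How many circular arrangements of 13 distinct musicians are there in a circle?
Circular: fix one position, arrange the rest. (13-1)! = 479001600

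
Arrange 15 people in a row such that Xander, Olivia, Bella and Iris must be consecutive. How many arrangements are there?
Treat the 4 as one block: (15-4+1)! × 4! = 479001600 × 24 = 11496038400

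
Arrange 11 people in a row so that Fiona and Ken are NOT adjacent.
Total - adjacent = 11! - (11-1)!×2 = 39916800 - 7257600 = 32659200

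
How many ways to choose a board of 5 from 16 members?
C(16,5) = 16!/(5!×11!) = 4368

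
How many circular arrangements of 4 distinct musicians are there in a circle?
Circular: fix one position, arrange the rest. (4-1)! = 6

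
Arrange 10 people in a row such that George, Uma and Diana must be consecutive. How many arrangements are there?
Treat the 3 as one block: (10-3+1)! × 3! = 40320 × 6 = 241920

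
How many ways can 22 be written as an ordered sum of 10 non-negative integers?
C(22+10-1, 10-1) = C(31, 9) = 20160075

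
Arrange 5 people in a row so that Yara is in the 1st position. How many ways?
Fix one position: (5-1)! = 24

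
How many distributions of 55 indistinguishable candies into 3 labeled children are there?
C(55+3-1, 3-1) = C(57, 2) = 1596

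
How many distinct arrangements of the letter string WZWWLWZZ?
8! / (1! × 4! × 3!) = 280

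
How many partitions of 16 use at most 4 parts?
By conjugation, equals partitions of 16 into parts ≤ 4. Let r_j(i) = number of partitions of i into parts ≤ j, for i = 0..16. r_1(i) = 1 for all i; r_j(i) = r_{j-1}(i) + r_j(i-j). Rows j = 2..4: ≤2: 1 1 2 2 3 3 4 4 5 5 6 6 7 7 8 8 9; ≤3: 1 1 2 3 4 5 7 8 10 12 14 16 19 21 24 27 30; ≤4: 1 1 2 3 5 6 9 11 15 18 23 27 34 39 47 54 64. r_4(16) = 64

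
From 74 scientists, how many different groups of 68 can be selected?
C(74,68) = 74!/(68!×6!) = 185250786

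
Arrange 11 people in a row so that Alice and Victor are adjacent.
Treat as block: (11-1)! × 2! = 3628800 × 2 = 7257600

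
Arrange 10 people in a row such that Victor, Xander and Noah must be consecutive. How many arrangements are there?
Treat the 3 as one block: (10-3+1)! × 3! = 40320 × 6 = 241920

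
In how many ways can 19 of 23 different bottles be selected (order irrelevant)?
C(23,19) = 23!/(19!×4!) = 8855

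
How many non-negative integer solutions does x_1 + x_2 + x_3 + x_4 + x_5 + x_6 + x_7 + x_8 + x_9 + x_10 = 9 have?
C(9+10-1, 10-1) = C(18, 9) = 48620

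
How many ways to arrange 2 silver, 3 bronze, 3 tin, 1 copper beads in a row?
9! / (2! × 3! × 3! × 1!) = 5040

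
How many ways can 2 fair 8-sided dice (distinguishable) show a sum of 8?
Coefficient of x^8 in (x + x² + ... + x^8)^2. By inclusion-exclusion on dice exceeding 8: Σ_j (-1)^j C(2,j)·C(8-1-8j, 1) = C(2,0)·C(7,1) = 1·7 = 7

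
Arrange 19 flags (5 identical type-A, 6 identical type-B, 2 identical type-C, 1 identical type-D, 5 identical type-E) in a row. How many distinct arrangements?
19! / (5! × 6! × 2! × 1! × 5!) = 5866372512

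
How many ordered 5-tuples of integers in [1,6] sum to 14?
Coefficient of x^14 in (x + x² + ... + x^6)^5. By inclusion-exclusion on dice exceeding 6: Σ_j (-1)^j C(5,j)·C(14-1-6j, 4) = C(5,0)·C(13,4) - C(5,1)·C(7,4) = 1·715 - 5·35 = 540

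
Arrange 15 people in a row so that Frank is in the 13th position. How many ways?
Fix one position: (15-1)! = 87178291200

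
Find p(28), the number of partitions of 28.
Pentagonal recurrence p(n) = p(n-1) + p(n-2) - p(n-5) - p(n-7) + p(n-12) + p(n-15) - ... gives p(0..27) = 1, 1, 2, 3, 5, 7, 11, 15, 22, 30, 42, 56, 77, 101, 135, 176, 231, 297, 385, 490, 627, 792, 1002, 1255, 1575, 1958, 2436, 3010. p(28) = p(27) + p(26) - p(23) - p(21) + p(16) + p(13) - p(6) - p(2) = 3010 + 2436 - 1255 - 792 + 231 + 101 - 11 - 2 = 3718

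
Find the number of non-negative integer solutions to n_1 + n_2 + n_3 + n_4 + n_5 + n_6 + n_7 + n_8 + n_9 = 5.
C(5+9-1, 9-1) = C(13, 8) = 1287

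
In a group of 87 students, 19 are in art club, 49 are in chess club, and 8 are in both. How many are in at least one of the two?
|A∪B| = |A| + |B| - |A∩B| = 19 + 49 - 8 = 60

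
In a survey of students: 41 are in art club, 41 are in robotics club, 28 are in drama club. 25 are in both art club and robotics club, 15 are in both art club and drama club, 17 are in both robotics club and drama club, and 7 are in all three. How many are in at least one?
|A∪B∪C| = 41+41+28-25-15-17+7 = 60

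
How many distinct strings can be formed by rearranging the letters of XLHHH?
5! / (3! × 1! × 1!) = 20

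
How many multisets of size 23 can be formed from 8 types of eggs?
C(23+8-1, 8-1) = C(30, 7) = 2035800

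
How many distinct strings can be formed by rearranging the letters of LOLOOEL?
7! / (3! × 1! × 3!) = 140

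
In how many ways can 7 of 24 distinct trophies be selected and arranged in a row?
P(24,7) = 24!/(24-7)! = 1744364160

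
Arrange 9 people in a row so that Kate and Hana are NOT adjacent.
Total - adjacent = 9! - (9-1)!×2 = 362880 - 80640 = 282240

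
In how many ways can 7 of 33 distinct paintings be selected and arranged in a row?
P(33,7) = 33!/(33-7)! = 21531121920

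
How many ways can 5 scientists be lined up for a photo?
5! = 120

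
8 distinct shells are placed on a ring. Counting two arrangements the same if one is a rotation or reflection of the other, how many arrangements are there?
(8-1)!/2 = 5040/2 = 2520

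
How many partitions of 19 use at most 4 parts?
By conjugation, equals partitions of 19 into parts ≤ 4. Let r_j(i) = number of partitions of i into parts ≤ j, for i = 0..19. r_1(i) = 1 for all i; r_j(i) = r_{j-1}(i) + r_j(i-j). Rows j = 2..4: ≤2: 1 1 2 2 3 3 4 4 5 5 6 6 7 7 8 8 9 9 10 10; ≤3: 1 1 2 3 4 5 7 8 10 12 14 16 19 21 24 27 30 33 37 40; ≤4: 1 1 2 3 5 6 9 11 15 18 23 27 34 39 47 54 64 72 84 94. r_4(19) = 94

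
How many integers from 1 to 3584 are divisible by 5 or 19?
⌊3584/5⌋ + ⌊3584/19⌋ - ⌊3584/95⌋ = 716 + 188 - 37 = 867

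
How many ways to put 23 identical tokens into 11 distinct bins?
C(23+11-1, 11-1) = C(33, 10) = 92561040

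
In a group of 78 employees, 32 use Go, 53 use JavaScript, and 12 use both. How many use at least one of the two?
|A∪B| = |A| + |B| - |A∩B| = 32 + 53 - 12 = 73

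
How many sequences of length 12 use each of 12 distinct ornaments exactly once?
12! = 479001600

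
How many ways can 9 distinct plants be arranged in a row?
9! = 362880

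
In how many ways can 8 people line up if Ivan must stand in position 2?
Fix one position: (8-1)! = 5040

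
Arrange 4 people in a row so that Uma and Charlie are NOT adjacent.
Total - adjacent = 4! - (4-1)!×2 = 24 - 12 = 12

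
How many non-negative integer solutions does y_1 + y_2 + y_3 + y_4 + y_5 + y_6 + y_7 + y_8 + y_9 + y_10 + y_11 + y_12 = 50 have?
C(50+12-1, 12-1) = C(61, 11) = 418094152866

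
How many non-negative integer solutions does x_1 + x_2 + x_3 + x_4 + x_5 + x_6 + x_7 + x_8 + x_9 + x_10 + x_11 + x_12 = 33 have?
C(33+12-1, 12-1) = C(44, 11) = 7669339132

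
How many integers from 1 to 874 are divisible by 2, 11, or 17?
⌊874/2⌋+⌊874/11⌋+⌊874/17⌋ - ⌊874/22⌋-⌊874/34⌋-⌊874/187⌋ + ⌊874/374⌋ = 437+79+51 - 39-25-4 + 2 = 501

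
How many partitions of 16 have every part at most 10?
Let r_j(i) = number of partitions of i into parts ≤ j, for i = 0..16. r_1(i) = 1 for all i; r_j(i) = r_{j-1}(i) + r_j(i-j). Rows j = 2..10: ≤2: 1 1 2 2 3 3 4 4 5 5 6 6 7 7 8 8 9; ≤3: 1 1 2 3 4 5 7 8 10 12 14 16 19 21 24 27 30; ≤4: 1 1 2 3 5 6 9 11 15 18 23 27 34 39 47 54 64; ≤5: 1 1 2 3 5 7 10 13 18 23 30 37 47 57 70 84 101; ≤6: 1 1 2 3 5 7 11 14 20 26 35 44 58 71 90 110 136; ≤7: 1 1 2 3 5 7 11 15 21 28 38 49 65 82 105 131 164; ≤8: 1 1 2 3 5 7 11 15 22 29 40 52 70 89 116 146 186; ≤9: 1 1 2 3 5 7 11 15 22 30 41 54 73 94 123 157 201; ≤10: 1 1 2 3 5 7 11 15 22 30 42 55 75 97 128 164 212. r_10(16) = 212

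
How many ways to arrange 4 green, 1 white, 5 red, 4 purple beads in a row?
14! / (4! × 1! × 5! × 4!) = 1261260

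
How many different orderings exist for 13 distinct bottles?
13! = 6227020800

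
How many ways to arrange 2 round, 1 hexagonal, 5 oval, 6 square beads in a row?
14! / (2! × 1! × 5! × 6!) = 504504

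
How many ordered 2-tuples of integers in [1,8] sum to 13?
Coefficient of x^13 in (x + x² + ... + x^8)^2. By inclusion-exclusion on dice exceeding 8: Σ_j (-1)^j C(2,j)·C(13-1-8j, 1) = C(2,0)·C(12,1) - C(2,1)·C(4,1) = 1·12 - 2·4 = 4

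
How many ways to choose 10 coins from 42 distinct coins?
C(42,10) = 42!/(10!×32!) = 1471442973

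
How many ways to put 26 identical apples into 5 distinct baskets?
C(26+5-1, 5-1) = C(30, 4) = 27405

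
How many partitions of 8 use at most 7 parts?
By conjugation, equals partitions of 8 into parts ≤ 7. Let r_j(i) = number of partitions of i into parts ≤ j, for i = 0..8. r_1(i) = 1 for all i; r_j(i) = r_{j-1}(i) + r_j(i-j). Rows j = 2..7: ≤2: 1 1 2 2 3 3 4 4 5; ≤3: 1 1 2 3 4 5 7 8 10; ≤4: 1 1 2 3 5 6 9 11 15; ≤5: 1 1 2 3 5 7 10 13 18; ≤6: 1 1 2 3 5 7 11 14 20; ≤7: 1 1 2 3 5 7 11 15 21. r_7(8) = 21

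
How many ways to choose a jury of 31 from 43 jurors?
C(43,31) = 43!/(31!×12!) = 15338678264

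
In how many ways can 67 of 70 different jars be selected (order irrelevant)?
C(70,67) = 70!/(67!×3!) = 54740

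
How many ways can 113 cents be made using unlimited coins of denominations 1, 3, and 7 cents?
Coefficient of x^113 in 1/(1-x^1) · 1/(1-x^3) · 1/(1-x^7). Case on j = number of 7-cent coins (j = 0..16); remainder r = 113 - 7j is made from {1,3} in ⌊r/3⌋+1 ways. r = 113, 106, 99, 92, 85, 78, 71, 64, 57, 50, 43, 36, 29, 22, 15, 8, 1 → 38 + 36 + 34 + 31 + 29 + 27 + 24 + 22 + 20 + 17 + 15 + 13 + 10 + 8 + 6 + 3 + 1 = 334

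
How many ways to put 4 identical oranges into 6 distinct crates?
C(4+6-1, 6-1) = C(9, 5) = 126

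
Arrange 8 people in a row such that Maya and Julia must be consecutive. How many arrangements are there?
Treat the 2 as one block: (8-2+1)! × 2! = 5040 × 2 = 10080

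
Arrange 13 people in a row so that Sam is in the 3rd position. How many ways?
Fix one position: (13-1)! = 479001600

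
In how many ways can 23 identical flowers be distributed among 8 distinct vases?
C(23+8-1, 8-1) = C(30, 7) = 2035800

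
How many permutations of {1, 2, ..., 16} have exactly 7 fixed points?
Choose the 7 fixed points C(16,7) = 11440, derange the rest: !9 = Σ_{j=0}^{9} (-1)^j·9!/j! = 362880 - 362880 + 181440 - 60480 + 15120 - 3024 + 504 - 72 + 9 - 1 = 133496. Product = 11440 × 133496 = 1527194240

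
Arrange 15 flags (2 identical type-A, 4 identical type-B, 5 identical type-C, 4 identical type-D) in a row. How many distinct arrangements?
15! / (2! × 4! × 5! × 4!) = 9459450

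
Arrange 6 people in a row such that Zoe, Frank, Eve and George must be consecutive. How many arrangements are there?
Treat the 4 as one block: (6-4+1)! × 4! = 6 × 24 = 144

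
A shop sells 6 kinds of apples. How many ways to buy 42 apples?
C(42+6-1, 6-1) = C(47, 5) = 1533939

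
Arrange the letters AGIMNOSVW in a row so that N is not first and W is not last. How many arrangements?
By inclusion-exclusion: 9! - 2×(9-1)! + (9-2)! = 362880 - 80640 + 5040 = 287280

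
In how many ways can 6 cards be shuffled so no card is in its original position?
!6 = Σ_{j=0}^{6} (-1)^j·6!/j! = 720 - 720 + 360 - 120 + 30 - 6 + 1 = 265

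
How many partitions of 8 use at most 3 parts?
By conjugation, equals partitions of 8 into parts ≤ 3. Let r_j(i) = number of partitions of i into parts ≤ j, for i = 0..8. r_1(i) = 1 for all i; r_j(i) = r_{j-1}(i) + r_j(i-j). Rows j = 2..3: ≤2: 1 1 2 2 3 3 4 4 5; ≤3: 1 1 2 3 4 5 7 8 10. r_3(8) = 10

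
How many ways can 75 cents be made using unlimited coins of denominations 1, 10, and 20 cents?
Coefficient of x^75 in 1/(1-x^1) · 1/(1-x^10) · 1/(1-x^20). Case on j = number of 20-cent coins (j = 0..3); remainder r = 75 - 20j is made from {1,10} in ⌊r/10⌋+1 ways. r = 75, 55, 35, 15 → 8 + 6 + 4 + 2 = 20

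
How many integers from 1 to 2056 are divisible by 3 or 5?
⌊2056/3⌋ + ⌊2056/5⌋ - ⌊2056/15⌋ = 685 + 411 - 137 = 959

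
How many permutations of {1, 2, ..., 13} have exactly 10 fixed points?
Choose the 10 fixed points C(13,10) = 286, derange the rest: !3 = Σ_{j=0}^{3} (-1)^j·3!/j! = 6 - 6 + 3 - 1 = 2. Product = 286 × 2 = 572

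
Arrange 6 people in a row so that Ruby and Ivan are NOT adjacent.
Total - adjacent = 6! - (6-1)!×2 = 720 - 240 = 480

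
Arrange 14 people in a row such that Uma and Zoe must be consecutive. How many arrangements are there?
Treat the 2 as one block: (14-2+1)! × 2! = 6227020800 × 2 = 12454041600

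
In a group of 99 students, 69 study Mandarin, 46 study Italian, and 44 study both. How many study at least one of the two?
|A∪B| = |A| + |B| - |A∩B| = 69 + 46 - 44 = 71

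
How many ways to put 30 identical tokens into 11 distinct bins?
C(30+11-1, 11-1) = C(40, 10) = 847660528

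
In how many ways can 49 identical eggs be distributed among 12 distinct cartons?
C(49+12-1, 12-1) = C(60, 11) = 342700125300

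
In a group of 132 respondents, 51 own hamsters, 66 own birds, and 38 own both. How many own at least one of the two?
|A∪B| = |A| + |B| - |A∩B| = 51 + 66 - 38 = 79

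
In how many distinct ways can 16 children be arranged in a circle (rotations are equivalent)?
Circular: fix one position, arrange the rest. (16-1)! = 1307674368000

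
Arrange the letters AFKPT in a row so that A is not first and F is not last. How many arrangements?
By inclusion-exclusion: 5! - 2×(5-1)! + (5-2)! = 120 - 48 + 6 = 78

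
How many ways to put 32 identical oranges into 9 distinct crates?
C(32+9-1, 9-1) = C(40, 8) = 76904685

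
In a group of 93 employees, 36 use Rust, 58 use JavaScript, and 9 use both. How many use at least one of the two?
|A∪B| = |A| + |B| - |A∩B| = 36 + 58 - 9 = 85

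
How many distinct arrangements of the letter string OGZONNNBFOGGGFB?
15! / (1! × 2! × 2! × 3! × 4! × 3!) = 378378000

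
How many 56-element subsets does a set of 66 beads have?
C(66,56) = 66!/(56!×10!) = 210980549208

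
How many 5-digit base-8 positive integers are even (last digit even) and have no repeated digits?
Last∈{0,2,4,6}. Last=0: 840. Last nonzero: 3×6×P(6,3) = 2160. Total = 3000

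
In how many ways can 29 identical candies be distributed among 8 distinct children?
C(29+8-1, 8-1) = C(36, 7) = 8347680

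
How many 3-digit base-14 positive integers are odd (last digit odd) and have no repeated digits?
Last∈{1,3,5,7,9,11,13}. Last=0: 0. Last nonzero: 7×12×P(12,1) = 1008. Total = 1008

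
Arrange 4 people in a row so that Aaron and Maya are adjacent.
Treat as block: (4-1)! × 2! = 6 × 2 = 12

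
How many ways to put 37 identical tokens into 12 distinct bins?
C(37+12-1, 12-1) = C(48, 11) = 22595200368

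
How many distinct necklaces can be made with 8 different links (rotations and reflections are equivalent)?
(8-1)!/2 = 5040/2 = 2520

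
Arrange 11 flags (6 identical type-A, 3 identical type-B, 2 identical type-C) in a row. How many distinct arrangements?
11! / (6! × 3! × 2!) = 4620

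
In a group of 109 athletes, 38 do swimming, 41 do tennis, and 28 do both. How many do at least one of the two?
|A∪B| = |A| + |B| - |A∩B| = 38 + 41 - 28 = 51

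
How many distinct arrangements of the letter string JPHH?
4! / (1! × 2! × 1!) = 12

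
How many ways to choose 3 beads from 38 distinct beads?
C(38,3) = 38!/(3!×35!) = 8436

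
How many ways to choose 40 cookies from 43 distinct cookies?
C(43,40) = 43!/(40!×3!) = 12341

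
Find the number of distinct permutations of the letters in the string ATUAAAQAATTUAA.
14! / (3! × 1! × 2! × 8!) = 180180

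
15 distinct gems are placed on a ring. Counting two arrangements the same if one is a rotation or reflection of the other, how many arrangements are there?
(15-1)!/2 = 87178291200/2 = 43589145600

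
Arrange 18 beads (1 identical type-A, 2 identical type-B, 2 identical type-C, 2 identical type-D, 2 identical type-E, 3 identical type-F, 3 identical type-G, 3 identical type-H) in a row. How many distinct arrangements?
18! / (1! × 2! × 2! × 2! × 2! × 3! × 3! × 3!) = 1852538688000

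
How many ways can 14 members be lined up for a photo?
14! = 87178291200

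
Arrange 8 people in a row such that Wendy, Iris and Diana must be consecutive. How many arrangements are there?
Treat the 3 as one block: (8-3+1)! × 3! = 720 × 6 = 4320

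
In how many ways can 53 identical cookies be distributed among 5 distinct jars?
C(53+5-1, 5-1) = C(57, 4) = 395010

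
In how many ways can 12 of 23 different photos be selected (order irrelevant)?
C(23,12) = 23!/(12!×11!) = 1352078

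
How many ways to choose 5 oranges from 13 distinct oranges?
C(13,5) = 13!/(5!×8!) = 1287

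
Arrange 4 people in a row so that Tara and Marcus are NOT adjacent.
Total - adjacent = 4! - (4-1)!×2 = 24 - 12 = 12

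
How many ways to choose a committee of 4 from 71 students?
C(71,4) = 71!/(4!×67!) = 971635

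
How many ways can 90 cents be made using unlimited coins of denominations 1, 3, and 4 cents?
Coefficient of x^90 in 1/(1-x^1) · 1/(1-x^3) · 1/(1-x^4). Case on j = number of 4-cent coins (j = 0..22); remainder r = 90 - 4j is made from {1,3} in ⌊r/3⌋+1 ways. r = 90, 86, 82, 78, 74, 70, 66, 62, 58, 54, 50, 46, 42, 38, 34, 30, 26, 22, 18, 14, 10, 6, 2 → 31 + 29 + 28 + 27 + 25 + 24 + 23 + 21 + 20 + 19 + 17 + 16 + 15 + 13 + 12 + 11 + 9 + 8 + 7 + 5 + 4 + 3 + 1 = 368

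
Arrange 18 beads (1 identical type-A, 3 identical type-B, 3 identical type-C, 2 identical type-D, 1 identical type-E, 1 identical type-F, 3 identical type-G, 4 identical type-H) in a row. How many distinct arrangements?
18! / (1! × 3! × 3! × 2! × 1! × 1! × 3! × 4!) = 617512896000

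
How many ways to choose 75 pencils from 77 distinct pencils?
C(77,75) = 77!/(75!×2!) = 2926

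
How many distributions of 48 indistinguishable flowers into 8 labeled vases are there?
C(48+8-1, 8-1) = C(55, 7) = 202927725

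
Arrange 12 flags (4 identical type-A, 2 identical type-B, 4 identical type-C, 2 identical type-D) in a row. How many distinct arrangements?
12! / (4! × 2! × 4! × 2!) = 207900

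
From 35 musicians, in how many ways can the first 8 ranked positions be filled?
P(35,8) = 35!/(35-8)! = 948964262400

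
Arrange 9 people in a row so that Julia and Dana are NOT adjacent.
Total - adjacent = 9! - (9-1)!×2 = 362880 - 80640 = 282240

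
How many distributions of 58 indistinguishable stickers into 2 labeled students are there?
C(58+2-1, 2-1) = C(59, 1) = 59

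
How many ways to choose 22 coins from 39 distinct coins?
C(39,22) = 39!/(22!×17!) = 51021117810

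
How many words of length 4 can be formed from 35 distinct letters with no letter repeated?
P(35,4) = 35!/(35-4)! = 1256640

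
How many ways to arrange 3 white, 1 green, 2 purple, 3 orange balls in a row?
9! / (3! × 1! × 2! × 3!) = 5040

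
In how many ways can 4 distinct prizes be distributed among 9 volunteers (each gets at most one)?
P(9,4) = 9!/(9-4)! = 3024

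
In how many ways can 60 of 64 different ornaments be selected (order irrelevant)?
C(64,60) = 64!/(60!×4!) = 635376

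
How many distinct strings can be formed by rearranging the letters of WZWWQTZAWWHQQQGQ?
16! / (1! × 2! × 1! × 1! × 5! × 1! × 5!) = 726485760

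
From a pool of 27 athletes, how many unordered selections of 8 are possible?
C(27,8) = 27!/(8!×19!) = 2220075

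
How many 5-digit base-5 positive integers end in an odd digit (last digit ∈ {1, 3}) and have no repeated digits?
Last∈{1,3}. Last=0: 0. Last nonzero: 2×3×P(3,3) = 36. Total = 36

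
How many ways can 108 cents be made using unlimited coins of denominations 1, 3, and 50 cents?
Coefficient of x^108 in 1/(1-x^1) · 1/(1-x^3) · 1/(1-x^50). Case on j = number of 50-cent coins (j = 0..2); remainder r = 108 - 50j is made from {1,3} in ⌊r/3⌋+1 ways. r = 108, 58, 8 → 37 + 20 + 3 = 60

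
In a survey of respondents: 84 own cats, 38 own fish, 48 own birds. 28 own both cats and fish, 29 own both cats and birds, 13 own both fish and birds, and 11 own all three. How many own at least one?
|A∪B∪C| = 84+38+48-28-29-13+11 = 111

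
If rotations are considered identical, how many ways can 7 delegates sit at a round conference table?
Circular: fix one position, arrange the rest. (7-1)! = 720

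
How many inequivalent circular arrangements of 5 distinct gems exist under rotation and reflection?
(5-1)!/2 = 24/2 = 12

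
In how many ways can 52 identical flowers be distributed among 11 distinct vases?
C(52+11-1, 11-1) = C(62, 10) = 107518933731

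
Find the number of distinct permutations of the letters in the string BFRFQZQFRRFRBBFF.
16! / (2! × 1! × 4! × 3! × 6!) = 100900800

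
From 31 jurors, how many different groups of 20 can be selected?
C(31,20) = 31!/(20!×11!) = 84672315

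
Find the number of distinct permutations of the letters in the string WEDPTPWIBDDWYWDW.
16! / (5! × 1! × 1! × 2! × 4! × 1! × 1! × 1!) = 3632428800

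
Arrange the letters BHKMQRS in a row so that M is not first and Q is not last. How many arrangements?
By inclusion-exclusion: 7! - 2×(7-1)! + (7-2)! = 5040 - 1440 + 120 = 3720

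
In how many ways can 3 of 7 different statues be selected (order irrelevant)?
C(7,3) = 7!/(3!×4!) = 35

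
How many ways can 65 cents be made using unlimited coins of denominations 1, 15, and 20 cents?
Coefficient of x^65 in 1/(1-x^1) · 1/(1-x^15) · 1/(1-x^20). Case on j = number of 20-cent coins (j = 0..3); remainder r = 65 - 20j is made from {1,15} in ⌊r/15⌋+1 ways. r = 65, 45, 25, 5 → 5 + 4 + 2 + 1 = 12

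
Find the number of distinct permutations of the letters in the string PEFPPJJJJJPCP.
13! / (1! × 1! × 1! × 5! × 5!) = 432432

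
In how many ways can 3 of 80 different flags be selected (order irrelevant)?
C(80,3) = 80!/(3!×77!) = 82160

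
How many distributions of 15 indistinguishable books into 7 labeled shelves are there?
C(15+7-1, 7-1) = C(21, 6) = 54264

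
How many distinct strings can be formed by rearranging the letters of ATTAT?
5! / (3! × 2!) = 10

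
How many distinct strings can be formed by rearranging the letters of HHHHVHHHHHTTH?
13! / (10! × 2! × 1!) = 858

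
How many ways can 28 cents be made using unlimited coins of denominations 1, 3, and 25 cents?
Coefficient of x^28 in 1/(1-x^1) · 1/(1-x^3) · 1/(1-x^25). Case on j = number of 25-cent coins (j = 0..1); remainder r = 28 - 25j is made from {1,3} in ⌊r/3⌋+1 ways. r = 28, 3 → 10 + 2 = 12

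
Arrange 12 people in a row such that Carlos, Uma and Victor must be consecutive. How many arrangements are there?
Treat the 3 as one block: (12-3+1)! × 3! = 3628800 × 6 = 21772800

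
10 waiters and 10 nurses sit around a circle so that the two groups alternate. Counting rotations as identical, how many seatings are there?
Fix one of the waiters: (10-1)! ways for the remaining waiters, × 10! ways for the nurses = 362880 × 3628800 = 1316818944000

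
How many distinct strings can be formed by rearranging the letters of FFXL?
4! / (1! × 2! × 1!) = 12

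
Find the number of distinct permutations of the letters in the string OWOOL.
5! / (3! × 1! × 1!) = 20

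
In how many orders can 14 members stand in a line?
14! = 87178291200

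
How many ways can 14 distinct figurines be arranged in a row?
14! = 87178291200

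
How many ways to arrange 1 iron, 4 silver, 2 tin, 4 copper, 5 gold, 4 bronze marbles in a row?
20! / (1! × 4! × 2! × 4! × 5! × 4!) = 733296564000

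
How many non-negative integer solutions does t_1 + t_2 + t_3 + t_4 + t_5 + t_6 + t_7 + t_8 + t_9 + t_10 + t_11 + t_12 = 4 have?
C(4+12-1, 12-1) = C(15, 11) = 1365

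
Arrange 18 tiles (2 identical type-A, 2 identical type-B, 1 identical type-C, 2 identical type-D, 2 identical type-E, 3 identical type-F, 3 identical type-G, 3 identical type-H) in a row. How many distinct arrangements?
18! / (2! × 2! × 1! × 2! × 2! × 3! × 3! × 3!) = 1852538688000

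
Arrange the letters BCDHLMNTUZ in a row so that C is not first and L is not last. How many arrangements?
By inclusion-exclusion: 10! - 2×(10-1)! + (10-2)! = 3628800 - 725760 + 40320 = 2943360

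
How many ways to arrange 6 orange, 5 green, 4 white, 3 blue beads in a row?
18! / (6! × 5! × 4! × 3!) = 514594080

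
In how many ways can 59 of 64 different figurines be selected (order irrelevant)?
C(64,59) = 64!/(59!×5!) = 7624512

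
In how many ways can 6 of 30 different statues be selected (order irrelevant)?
C(30,6) = 30!/(6!×24!) = 593775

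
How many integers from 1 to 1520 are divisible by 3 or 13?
⌊1520/3⌋ + ⌊1520/13⌋ - ⌊1520/39⌋ = 506 + 116 - 38 = 584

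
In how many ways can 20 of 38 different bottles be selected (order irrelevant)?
C(38,20) = 38!/(20!×18!) = 33578000610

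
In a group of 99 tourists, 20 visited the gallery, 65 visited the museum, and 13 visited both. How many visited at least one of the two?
|A∪B| = |A| + |B| - |A∩B| = 20 + 65 - 13 = 72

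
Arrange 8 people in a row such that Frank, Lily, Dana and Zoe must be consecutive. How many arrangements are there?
Treat the 4 as one block: (8-4+1)! × 4! = 120 × 24 = 2880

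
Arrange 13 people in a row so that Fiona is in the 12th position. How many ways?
Fix one position: (13-1)! = 479001600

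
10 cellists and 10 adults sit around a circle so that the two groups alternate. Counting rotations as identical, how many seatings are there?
Fix one of the cellists: (10-1)! ways for the remaining cellists, × 10! ways for the adults = 362880 × 3628800 = 1316818944000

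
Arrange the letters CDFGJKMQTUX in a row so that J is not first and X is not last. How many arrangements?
By inclusion-exclusion: 11! - 2×(11-1)! + (11-2)! = 39916800 - 7257600 + 362880 = 33022080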